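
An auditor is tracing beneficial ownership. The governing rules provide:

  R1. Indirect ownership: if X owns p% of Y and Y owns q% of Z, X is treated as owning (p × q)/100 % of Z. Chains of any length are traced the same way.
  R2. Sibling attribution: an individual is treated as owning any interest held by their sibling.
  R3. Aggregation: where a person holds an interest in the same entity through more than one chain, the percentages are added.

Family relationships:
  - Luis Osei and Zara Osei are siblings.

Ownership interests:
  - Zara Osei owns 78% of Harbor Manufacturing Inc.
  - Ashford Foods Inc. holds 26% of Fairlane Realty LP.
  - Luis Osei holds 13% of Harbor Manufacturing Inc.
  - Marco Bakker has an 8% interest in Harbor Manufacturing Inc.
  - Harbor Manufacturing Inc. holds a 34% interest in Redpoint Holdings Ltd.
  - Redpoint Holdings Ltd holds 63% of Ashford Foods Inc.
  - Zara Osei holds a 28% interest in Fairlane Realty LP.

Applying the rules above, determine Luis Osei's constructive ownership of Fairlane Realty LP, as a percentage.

By sibling attribution (R2), Luis Osei is treated as also owning Zara Osei's interest in Harbor Manufacturing Inc, giving 13% + 78% = 91%.
By sibling attribution (R2), Luis Osei is treated as owning Zara Osei's 28% interest in Fairlane Realty LP.
Chain via Harbor Manufacturing Inc. → Redpoint Holdings Ltd → Ashford Foods Inc. (R1): 91% × 34% × 63% × 26% = 5.067972% of Fairlane Realty LP.
Direct interest in Fairlane Realty LP: 28%.
Aggregating (R3): 5.067972% + 28% = 33.067972%.

33.067972%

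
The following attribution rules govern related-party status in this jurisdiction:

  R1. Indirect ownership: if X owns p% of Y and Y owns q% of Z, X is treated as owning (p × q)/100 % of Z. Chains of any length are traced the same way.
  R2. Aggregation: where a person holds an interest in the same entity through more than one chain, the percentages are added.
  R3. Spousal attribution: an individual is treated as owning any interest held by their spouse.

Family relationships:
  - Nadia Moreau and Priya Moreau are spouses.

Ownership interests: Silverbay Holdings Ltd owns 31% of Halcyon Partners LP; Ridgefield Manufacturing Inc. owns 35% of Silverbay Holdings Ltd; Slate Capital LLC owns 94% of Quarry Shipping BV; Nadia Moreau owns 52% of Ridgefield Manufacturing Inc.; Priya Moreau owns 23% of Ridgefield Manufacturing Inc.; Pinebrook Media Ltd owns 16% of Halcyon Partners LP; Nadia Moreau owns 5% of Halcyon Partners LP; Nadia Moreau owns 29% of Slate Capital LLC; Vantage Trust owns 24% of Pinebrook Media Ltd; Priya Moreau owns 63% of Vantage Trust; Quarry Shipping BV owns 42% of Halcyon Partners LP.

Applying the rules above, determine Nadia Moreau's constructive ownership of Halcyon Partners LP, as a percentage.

27.0059%

By spousal attribution (R3), Nadia Moreau is treated as also owning Priya Moreau's interest in Ridgefield Manufacturing Inc, giving 52% + 23% = 75%.
By spousal attribution (R3), Nadia Moreau is treated as owning Priya Moreau's 63% interest in Vantage Trust.
Chain via Ridgefield Manufacturing Inc. → Silverbay Holdings Ltd (R1): 75% × 35% × 31% = 8.1375% of Halcyon Partners LP.
Chain via Slate Capital LLC → Quarry Shipping BV (R1): 29% × 94% × 42% = 11.4492% of Halcyon Partners LP.
Direct interest in Halcyon Partners LP: 5%.
Chain via Vantage Trust → Pinebrook Media Ltd (R1): 63% × 24% × 16% = 2.4192% of Halcyon Partners LP.
Aggregating (R2): 8.1375% + 11.4492% + 5% + 2.4192% = 27.0059%.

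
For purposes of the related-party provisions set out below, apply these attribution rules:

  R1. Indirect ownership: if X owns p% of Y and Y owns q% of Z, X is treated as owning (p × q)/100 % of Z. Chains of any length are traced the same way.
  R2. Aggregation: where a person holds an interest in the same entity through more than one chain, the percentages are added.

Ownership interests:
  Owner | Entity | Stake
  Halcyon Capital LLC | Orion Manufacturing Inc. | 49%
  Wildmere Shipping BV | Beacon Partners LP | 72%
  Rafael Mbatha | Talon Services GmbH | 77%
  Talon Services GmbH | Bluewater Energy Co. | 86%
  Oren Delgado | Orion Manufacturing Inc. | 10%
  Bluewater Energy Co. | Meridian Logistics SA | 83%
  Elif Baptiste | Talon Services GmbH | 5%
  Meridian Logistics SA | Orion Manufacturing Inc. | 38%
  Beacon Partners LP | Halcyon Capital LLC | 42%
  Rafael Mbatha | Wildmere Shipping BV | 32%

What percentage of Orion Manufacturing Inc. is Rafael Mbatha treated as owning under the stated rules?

Chain via Wildmere Shipping BV → Beacon Partners LP → Halcyon Capital LLC (R1): 32% × 72% × 42% × 49% = 4.741632% of Orion Manufacturing Inc.
Chain via Talon Services GmbH → Bluewater Energy Co. → Meridian Logistics SA (R1): 77% × 86% × 83% × 38% = 20.885788% of Orion Manufacturing Inc.
Aggregating (R2): 4.741632% + 20.885788% = 25.62742%.

25.62742%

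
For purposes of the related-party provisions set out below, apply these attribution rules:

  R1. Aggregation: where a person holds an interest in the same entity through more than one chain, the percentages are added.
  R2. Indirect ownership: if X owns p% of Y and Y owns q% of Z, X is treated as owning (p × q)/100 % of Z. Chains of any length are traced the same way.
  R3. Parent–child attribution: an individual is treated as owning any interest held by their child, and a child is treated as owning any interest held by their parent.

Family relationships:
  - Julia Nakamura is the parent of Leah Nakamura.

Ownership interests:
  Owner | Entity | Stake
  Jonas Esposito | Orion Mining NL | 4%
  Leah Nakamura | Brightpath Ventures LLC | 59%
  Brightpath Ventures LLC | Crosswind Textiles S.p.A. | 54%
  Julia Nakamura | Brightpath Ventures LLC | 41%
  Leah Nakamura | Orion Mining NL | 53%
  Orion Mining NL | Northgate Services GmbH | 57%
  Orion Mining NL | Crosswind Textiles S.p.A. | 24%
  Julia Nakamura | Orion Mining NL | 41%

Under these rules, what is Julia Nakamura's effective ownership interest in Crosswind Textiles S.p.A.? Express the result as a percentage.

By parent–child attribution (R3), Julia Nakamura is treated as also owning Leah Nakamura's interest in Orion Mining NL, giving 41% + 53% = 94%.
By parent–child attribution (R3), Julia Nakamura is treated as also owning Leah Nakamura's interest in Brightpath Ventures LLC, giving 41% + 59% = 100%.
Chain via Orion Mining NL (R2): 94% × 24% = 22.56% of Crosswind Textiles S.p.A.
Chain via Brightpath Ventures LLC (R2): 100% × 54% = 54% of Crosswind Textiles S.p.A.
Aggregating (R1): 22.56% + 54% = 76.56%.

76.56%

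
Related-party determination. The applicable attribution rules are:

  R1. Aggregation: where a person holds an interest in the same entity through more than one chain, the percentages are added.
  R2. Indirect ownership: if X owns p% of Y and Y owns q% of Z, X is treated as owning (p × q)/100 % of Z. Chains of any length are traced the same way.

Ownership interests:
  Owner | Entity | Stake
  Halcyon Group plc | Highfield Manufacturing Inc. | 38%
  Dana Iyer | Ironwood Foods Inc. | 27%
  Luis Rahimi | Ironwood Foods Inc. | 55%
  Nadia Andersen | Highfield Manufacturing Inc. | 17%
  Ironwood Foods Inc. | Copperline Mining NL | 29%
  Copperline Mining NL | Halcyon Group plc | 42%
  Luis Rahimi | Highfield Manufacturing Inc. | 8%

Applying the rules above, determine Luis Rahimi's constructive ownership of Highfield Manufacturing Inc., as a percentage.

Chain via Ironwood Foods Inc. → Copperline Mining NL → Halcyon Group plc (R2): 55% × 29% × 42% × 38% = 2.54562% of Highfield Manufacturing Inc.
Direct interest in Highfield Manufacturing Inc: 8%.
Aggregating (R1): 2.54562% + 8% = 10.54562%.

10.54562%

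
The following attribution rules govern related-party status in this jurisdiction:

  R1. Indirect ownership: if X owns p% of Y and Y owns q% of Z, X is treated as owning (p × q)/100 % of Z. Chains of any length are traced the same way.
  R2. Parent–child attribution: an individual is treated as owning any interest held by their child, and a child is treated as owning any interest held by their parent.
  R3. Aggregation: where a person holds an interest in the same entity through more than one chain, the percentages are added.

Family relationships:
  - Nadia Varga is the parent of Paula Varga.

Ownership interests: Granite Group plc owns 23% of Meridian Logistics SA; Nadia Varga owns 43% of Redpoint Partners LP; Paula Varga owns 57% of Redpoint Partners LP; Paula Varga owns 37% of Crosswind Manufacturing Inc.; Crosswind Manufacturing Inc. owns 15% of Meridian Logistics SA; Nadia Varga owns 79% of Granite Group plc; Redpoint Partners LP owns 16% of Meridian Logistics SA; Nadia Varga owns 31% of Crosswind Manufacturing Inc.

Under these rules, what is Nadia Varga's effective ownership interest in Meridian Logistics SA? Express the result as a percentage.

By parent–child attribution (R2), Nadia Varga is treated as also owning Paula Varga's interest in Crosswind Manufacturing Inc, giving 31% + 37% = 68%.
By parent–child attribution (R2), Nadia Varga is treated as also owning Paula Varga's interest in Redpoint Partners LP, giving 43% + 57% = 100%.
Chain via Crosswind Manufacturing Inc. (R1): 68% × 15% = 10.2% of Meridian Logistics SA.
Chain via Redpoint Partners LP (R1): 100% × 16% = 16% of Meridian Logistics SA.
Chain via Granite Group plc (R1): 79% × 23% = 18.17% of Meridian Logistics SA.
Aggregating (R3): 10.2% + 16% + 18.17% = 44.37%.

44.37%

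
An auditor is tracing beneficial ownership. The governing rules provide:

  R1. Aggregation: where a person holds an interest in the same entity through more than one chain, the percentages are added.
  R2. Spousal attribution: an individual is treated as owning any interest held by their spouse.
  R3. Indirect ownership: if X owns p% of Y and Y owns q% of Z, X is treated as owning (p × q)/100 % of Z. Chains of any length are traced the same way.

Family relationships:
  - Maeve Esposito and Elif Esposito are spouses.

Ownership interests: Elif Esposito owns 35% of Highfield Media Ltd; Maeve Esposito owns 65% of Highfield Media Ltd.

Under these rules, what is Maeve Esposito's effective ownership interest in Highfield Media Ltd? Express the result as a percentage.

100%

By spousal attribution (R2), Maeve Esposito is treated as also owning Elif Esposito's interest in Highfield Media Ltd, giving 65% + 35% = 100%.
Direct interest in Highfield Media Ltd: 100%.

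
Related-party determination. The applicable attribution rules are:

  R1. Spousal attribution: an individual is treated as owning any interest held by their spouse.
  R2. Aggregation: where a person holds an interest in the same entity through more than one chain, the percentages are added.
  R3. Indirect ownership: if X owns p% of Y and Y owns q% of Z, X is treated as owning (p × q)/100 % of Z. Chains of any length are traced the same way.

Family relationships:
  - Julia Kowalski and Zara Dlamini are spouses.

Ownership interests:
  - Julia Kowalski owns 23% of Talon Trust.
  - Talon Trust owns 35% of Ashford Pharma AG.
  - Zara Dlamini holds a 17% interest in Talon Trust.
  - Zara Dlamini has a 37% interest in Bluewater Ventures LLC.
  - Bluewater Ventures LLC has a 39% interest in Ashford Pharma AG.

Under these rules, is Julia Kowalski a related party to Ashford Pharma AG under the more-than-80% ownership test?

No

By spousal attribution (R1), Julia Kowalski is treated as also owning Zara Dlamini's interest in Talon Trust, giving 23% + 17% = 40%.
By spousal attribution (R1), Julia Kowalski is treated as owning Zara Dlamini's 37% interest in Bluewater Ventures LLC.
Chain via Talon Trust (R3): 40% × 35% = 14% of Ashford Pharma AG.
Chain via Bluewater Ventures LLC (R3): 37% × 39% = 14.43% of Ashford Pharma AG.
Aggregating (R2): 14% + 14.43% = 28.43%.
28.43% does not exceed the 80% threshold, so Julia is not a related party to Ashford Pharma AG.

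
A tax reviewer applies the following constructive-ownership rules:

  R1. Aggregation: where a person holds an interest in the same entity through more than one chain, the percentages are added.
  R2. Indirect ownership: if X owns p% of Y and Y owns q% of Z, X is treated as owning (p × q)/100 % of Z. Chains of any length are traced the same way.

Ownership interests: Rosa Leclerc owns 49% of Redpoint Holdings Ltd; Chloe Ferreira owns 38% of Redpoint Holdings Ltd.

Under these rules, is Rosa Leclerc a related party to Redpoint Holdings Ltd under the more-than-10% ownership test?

Direct interest in Redpoint Holdings Ltd: 49%.
49% exceeds the 10% threshold, so Rosa is a related party to Redpoint Holdings Ltd.

Yes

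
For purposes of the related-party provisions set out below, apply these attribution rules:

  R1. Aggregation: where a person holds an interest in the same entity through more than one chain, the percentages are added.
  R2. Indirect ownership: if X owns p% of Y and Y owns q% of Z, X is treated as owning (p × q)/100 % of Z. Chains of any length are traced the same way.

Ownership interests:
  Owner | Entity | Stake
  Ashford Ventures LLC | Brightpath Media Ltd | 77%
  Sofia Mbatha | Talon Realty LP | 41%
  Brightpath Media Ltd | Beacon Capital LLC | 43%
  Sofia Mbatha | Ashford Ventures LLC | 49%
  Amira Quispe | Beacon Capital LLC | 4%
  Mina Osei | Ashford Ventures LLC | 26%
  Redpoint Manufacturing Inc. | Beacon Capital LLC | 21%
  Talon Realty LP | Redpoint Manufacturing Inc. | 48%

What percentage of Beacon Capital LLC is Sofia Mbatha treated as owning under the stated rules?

20.3567%

Chain via Ashford Ventures LLC → Brightpath Media Ltd (R2): 49% × 77% × 43% = 16.2239% of Beacon Capital LLC.
Chain via Talon Realty LP → Redpoint Manufacturing Inc. (R2): 41% × 48% × 21% = 4.1328% of Beacon Capital LLC.
Aggregating (R1): 16.2239% + 4.1328% = 20.3567%.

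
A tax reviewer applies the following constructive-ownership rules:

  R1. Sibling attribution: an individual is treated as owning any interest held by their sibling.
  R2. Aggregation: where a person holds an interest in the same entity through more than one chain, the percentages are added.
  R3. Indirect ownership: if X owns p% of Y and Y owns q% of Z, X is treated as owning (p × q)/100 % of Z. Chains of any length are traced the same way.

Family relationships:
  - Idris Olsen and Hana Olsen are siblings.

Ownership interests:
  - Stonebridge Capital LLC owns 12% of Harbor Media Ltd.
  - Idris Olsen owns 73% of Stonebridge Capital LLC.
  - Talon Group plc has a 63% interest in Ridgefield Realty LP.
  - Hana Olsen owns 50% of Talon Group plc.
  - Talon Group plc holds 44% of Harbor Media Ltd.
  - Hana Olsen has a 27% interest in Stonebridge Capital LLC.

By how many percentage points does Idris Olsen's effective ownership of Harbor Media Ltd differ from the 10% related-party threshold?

By sibling attribution (R1), Idris Olsen is treated as also owning Hana Olsen's interest in Stonebridge Capital LLC, giving 73% + 27% = 100%.
By sibling attribution (R1), Idris Olsen is treated as owning Hana Olsen's 50% interest in Talon Group plc.
Chain via Stonebridge Capital LLC (R3): 100% × 12% = 12% of Harbor Media Ltd.
Chain via Talon Group plc (R3): 50% × 44% = 22% of Harbor Media Ltd.
Aggregating (R2): 12% + 22% = 34%.
34% exceeds the 10% threshold by 24 percentage points.

24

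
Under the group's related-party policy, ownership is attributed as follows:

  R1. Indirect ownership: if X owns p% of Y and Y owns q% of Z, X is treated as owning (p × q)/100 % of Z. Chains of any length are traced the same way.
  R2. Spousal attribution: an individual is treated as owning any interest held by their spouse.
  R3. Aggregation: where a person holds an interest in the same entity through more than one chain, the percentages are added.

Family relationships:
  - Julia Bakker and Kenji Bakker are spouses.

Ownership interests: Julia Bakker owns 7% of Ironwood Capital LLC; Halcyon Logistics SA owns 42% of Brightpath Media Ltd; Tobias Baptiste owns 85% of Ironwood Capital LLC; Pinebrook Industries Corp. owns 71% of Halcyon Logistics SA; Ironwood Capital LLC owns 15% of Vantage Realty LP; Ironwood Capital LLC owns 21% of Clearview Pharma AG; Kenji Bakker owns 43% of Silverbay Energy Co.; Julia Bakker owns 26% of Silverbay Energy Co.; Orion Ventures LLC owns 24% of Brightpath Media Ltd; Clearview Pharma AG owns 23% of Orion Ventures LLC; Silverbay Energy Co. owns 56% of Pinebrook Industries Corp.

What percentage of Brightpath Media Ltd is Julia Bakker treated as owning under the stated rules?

By spousal attribution (R2), Julia Bakker is treated as also owning Kenji Bakker's interest in Silverbay Energy Co, giving 26% + 43% = 69%.
Chain via Silverbay Energy Co. → Pinebrook Industries Corp. → Halcyon Logistics SA (R1): 69% × 56% × 71% × 42% = 11.522448% of Brightpath Media Ltd.
Chain via Ironwood Capital LLC → Clearview Pharma AG → Orion Ventures LLC (R1): 7% × 21% × 23% × 24% = 0.081144% of Brightpath Media Ltd.
Aggregating (R3): 11.522448% + 0.081144% = 11.603592%.

11.603592%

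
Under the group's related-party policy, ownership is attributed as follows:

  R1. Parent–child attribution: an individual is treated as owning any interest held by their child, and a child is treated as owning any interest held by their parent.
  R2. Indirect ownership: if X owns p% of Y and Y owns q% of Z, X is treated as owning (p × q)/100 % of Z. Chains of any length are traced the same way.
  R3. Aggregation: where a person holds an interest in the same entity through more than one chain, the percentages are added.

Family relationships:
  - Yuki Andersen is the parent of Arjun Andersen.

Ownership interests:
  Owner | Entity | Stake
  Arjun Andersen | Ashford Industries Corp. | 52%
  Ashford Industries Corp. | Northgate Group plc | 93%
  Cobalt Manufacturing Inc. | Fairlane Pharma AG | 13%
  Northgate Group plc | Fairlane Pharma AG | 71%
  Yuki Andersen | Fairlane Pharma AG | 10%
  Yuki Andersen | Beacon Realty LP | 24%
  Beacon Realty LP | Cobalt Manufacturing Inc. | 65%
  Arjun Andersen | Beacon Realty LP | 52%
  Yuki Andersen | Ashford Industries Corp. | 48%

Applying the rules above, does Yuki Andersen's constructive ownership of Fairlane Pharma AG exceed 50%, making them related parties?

By parent–child attribution (R1), Yuki Andersen is treated as also owning Arjun Andersen's interest in Ashford Industries Corp, giving 48% + 52% = 100%.
By parent–child attribution (R1), Yuki Andersen is treated as also owning Arjun Andersen's interest in Beacon Realty LP, giving 24% + 52% = 76%.
Chain via Ashford Industries Corp. → Northgate Group plc (R2): 100% × 93% × 71% = 66.03% of Fairlane Pharma AG.
Chain via Beacon Realty LP → Cobalt Manufacturing Inc. (R2): 76% × 65% × 13% = 6.422% of Fairlane Pharma AG.
Direct interest in Fairlane Pharma AG: 10%.
Aggregating (R3): 66.03% + 6.422% + 10% = 82.452%.
82.452% exceeds the 50% threshold, so Yuki is a related party to Fairlane Pharma AG.

Yes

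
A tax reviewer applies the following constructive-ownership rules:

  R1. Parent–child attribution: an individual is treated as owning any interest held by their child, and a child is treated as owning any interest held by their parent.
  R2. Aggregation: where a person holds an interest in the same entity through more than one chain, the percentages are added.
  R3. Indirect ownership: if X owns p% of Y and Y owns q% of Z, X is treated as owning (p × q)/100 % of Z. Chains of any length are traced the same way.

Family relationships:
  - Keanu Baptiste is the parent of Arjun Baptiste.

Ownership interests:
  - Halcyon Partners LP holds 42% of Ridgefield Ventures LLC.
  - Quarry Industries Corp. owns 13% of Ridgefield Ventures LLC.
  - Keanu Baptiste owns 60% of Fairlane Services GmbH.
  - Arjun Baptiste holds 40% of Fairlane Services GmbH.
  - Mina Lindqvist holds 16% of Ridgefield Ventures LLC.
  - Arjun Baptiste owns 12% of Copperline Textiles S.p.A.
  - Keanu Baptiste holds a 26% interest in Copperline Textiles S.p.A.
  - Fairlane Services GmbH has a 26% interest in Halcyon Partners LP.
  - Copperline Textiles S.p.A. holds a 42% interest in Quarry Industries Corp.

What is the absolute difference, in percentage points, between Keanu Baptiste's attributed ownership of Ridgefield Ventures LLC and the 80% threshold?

By parent–child attribution (R1), Keanu Baptiste is treated as also owning Arjun Baptiste's interest in Copperline Textiles S.p.A, giving 26% + 12% = 38%.
By parent–child attribution (R1), Keanu Baptiste is treated as also owning Arjun Baptiste's interest in Fairlane Services GmbH, giving 60% + 40% = 100%.
Chain via Copperline Textiles S.p.A. → Quarry Industries Corp. (R3): 38% × 42% × 13% = 2.0748% of Ridgefield Ventures LLC.
Chain via Fairlane Services GmbH → Halcyon Partners LP (R3): 100% × 26% × 42% = 10.92% of Ridgefield Ventures LLC.
Aggregating (R2): 2.0748% + 10.92% = 12.9948%.
12.9948% falls short of the 80% threshold by 67.0052 percentage points.

67.0052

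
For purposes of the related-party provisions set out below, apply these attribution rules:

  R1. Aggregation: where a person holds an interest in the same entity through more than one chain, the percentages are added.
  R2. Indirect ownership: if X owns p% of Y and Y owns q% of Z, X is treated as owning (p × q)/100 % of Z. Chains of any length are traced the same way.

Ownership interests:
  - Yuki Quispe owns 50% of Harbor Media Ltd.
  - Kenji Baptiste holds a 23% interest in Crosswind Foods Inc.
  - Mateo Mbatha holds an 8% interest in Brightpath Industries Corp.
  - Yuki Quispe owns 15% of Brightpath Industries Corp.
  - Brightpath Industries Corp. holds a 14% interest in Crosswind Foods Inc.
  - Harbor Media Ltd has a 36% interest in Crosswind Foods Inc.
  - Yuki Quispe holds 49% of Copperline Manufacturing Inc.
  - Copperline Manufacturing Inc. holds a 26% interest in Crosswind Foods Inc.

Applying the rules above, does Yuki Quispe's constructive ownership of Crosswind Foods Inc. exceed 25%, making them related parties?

Chain via Harbor Media Ltd (R2): 50% × 36% = 18% of Crosswind Foods Inc.
Chain via Brightpath Industries Corp. (R2): 15% × 14% = 2.1% of Crosswind Foods Inc.
Chain via Copperline Manufacturing Inc. (R2): 49% × 26% = 12.74% of Crosswind Foods Inc.
Aggregating (R1): 18% + 2.1% + 12.74% = 32.84%.
32.84% exceeds the 25% threshold, so Yuki is a related party to Crosswind Foods Inc.

Yes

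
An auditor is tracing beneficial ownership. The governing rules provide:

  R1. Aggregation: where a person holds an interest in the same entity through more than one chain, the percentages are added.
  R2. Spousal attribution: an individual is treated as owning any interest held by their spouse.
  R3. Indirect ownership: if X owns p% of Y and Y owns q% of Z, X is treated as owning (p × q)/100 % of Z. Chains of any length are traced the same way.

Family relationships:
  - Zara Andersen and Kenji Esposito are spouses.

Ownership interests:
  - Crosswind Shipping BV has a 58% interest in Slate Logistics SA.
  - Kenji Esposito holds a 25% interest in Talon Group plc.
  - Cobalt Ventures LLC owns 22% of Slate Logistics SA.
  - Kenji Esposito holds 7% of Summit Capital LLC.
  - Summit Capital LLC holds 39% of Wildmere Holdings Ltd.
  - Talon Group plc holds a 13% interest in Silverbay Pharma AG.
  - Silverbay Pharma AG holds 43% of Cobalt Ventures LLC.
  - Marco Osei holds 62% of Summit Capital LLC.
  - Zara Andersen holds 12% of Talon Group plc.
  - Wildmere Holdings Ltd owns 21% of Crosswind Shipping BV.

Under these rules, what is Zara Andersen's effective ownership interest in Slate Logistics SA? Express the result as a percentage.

By spousal attribution (R2), Zara Andersen is treated as also owning Kenji Esposito's interest in Talon Group plc, giving 12% + 25% = 37%.
By spousal attribution (R2), Zara Andersen is treated as owning Kenji Esposito's 7% interest in Summit Capital LLC.
Chain via Talon Group plc → Silverbay Pharma AG → Cobalt Ventures LLC (R3): 37% × 13% × 43% × 22% = 0.455026% of Slate Logistics SA.
Chain via Summit Capital LLC → Wildmere Holdings Ltd → Crosswind Shipping BV (R3): 7% × 39% × 21% × 58% = 0.332514% of Slate Logistics SA.
Aggregating (R1): 0.455026% + 0.332514% = 0.78754%.

0.78754%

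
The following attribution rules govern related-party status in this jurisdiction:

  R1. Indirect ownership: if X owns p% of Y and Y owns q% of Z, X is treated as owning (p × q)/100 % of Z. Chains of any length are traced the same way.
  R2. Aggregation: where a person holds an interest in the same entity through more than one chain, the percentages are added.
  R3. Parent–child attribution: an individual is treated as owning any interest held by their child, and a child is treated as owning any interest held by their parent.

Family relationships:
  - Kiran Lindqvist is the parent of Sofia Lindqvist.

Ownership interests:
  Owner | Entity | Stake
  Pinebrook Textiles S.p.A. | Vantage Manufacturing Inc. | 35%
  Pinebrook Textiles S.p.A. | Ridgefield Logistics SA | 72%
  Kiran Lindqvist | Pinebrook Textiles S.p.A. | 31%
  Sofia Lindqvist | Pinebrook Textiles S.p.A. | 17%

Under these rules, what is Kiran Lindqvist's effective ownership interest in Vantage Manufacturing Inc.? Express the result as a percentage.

16.8%

By parent–child attribution (R3), Kiran Lindqvist is treated as also owning Sofia Lindqvist's interest in Pinebrook Textiles S.p.A, giving 31% + 17% = 48%.
Chain via Pinebrook Textiles S.p.A. (R1): 48% × 35% = 16.8% of Vantage Manufacturing Inc.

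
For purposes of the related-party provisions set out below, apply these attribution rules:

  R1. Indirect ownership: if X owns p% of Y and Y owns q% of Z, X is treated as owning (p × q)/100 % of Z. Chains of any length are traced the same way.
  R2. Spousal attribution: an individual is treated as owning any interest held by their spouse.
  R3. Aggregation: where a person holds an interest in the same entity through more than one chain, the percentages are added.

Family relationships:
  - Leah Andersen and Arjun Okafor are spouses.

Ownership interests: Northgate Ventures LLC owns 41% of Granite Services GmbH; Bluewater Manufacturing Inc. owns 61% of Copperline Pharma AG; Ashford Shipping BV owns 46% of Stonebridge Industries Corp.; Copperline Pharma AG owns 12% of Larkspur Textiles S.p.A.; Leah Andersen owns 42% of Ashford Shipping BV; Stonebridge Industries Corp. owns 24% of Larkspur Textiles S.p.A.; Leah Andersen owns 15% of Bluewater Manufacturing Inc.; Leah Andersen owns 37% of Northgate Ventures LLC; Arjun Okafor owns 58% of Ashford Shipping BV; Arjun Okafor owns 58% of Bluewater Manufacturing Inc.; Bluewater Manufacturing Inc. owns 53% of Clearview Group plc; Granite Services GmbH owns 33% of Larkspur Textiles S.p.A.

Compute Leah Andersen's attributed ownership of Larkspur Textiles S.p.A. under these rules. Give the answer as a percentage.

By spousal attribution (R2), Leah Andersen is treated as also owning Arjun Okafor's interest in Bluewater Manufacturing Inc, giving 15% + 58% = 73%.
By spousal attribution (R2), Leah Andersen is treated as also owning Arjun Okafor's interest in Ashford Shipping BV, giving 42% + 58% = 100%.
Chain via Bluewater Manufacturing Inc. → Copperline Pharma AG (R1): 73% × 61% × 12% = 5.3436% of Larkspur Textiles S.p.A.
Chain via Northgate Ventures LLC → Granite Services GmbH (R1): 37% × 41% × 33% = 5.0061% of Larkspur Textiles S.p.A.
Chain via Ashford Shipping BV → Stonebridge Industries Corp. (R1): 100% × 46% × 24% = 11.04% of Larkspur Textiles S.p.A.
Aggregating (R3): 5.3436% + 5.0061% + 11.04% = 21.3897%.

21.3897%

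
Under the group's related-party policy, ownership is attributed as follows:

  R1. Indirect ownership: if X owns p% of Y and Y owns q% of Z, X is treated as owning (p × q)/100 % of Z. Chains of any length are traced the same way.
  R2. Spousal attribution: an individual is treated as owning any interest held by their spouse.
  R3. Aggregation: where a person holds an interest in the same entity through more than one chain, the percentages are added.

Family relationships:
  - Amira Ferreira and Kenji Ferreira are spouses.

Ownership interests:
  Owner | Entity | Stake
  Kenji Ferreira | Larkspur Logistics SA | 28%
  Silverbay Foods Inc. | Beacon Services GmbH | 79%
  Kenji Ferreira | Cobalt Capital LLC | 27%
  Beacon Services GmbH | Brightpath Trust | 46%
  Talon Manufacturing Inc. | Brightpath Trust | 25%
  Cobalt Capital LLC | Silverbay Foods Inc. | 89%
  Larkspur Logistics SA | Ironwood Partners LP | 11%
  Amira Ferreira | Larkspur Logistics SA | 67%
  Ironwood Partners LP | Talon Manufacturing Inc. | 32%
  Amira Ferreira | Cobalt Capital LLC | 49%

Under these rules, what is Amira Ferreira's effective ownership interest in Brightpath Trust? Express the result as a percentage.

25.416376%

By spousal attribution (R2), Amira Ferreira is treated as also owning Kenji Ferreira's interest in Cobalt Capital LLC, giving 49% + 27% = 76%.
By spousal attribution (R2), Amira Ferreira is treated as also owning Kenji Ferreira's interest in Larkspur Logistics SA, giving 67% + 28% = 95%.
Chain via Cobalt Capital LLC → Silverbay Foods Inc. → Beacon Services GmbH (R1): 76% × 89% × 79% × 46% = 24.580376% of Brightpath Trust.
Chain via Larkspur Logistics SA → Ironwood Partners LP → Talon Manufacturing Inc. (R1): 95% × 11% × 32% × 25% = 0.836% of Brightpath Trust.
Aggregating (R3): 24.580376% + 0.836% = 25.416376%.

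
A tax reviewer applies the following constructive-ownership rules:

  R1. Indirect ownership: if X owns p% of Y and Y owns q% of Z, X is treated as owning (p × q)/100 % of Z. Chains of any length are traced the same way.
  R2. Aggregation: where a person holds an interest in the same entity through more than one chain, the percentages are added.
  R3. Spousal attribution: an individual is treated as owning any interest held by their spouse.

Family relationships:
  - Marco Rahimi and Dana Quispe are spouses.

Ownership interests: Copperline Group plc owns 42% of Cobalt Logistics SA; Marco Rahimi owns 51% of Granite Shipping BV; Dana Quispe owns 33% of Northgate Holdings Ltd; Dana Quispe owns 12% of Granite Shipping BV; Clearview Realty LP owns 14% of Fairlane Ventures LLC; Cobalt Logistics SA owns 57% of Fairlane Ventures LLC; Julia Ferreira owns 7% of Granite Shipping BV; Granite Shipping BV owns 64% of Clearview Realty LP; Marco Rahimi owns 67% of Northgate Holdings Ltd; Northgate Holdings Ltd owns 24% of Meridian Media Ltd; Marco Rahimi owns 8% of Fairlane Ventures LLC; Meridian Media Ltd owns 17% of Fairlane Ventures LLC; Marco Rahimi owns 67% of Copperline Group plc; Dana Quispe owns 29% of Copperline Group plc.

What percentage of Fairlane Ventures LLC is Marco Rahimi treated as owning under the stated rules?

By spousal attribution (R3), Marco Rahimi is treated as also owning Dana Quispe's interest in Copperline Group plc, giving 67% + 29% = 96%.
By spousal attribution (R3), Marco Rahimi is treated as also owning Dana Quispe's interest in Northgate Holdings Ltd, giving 67% + 33% = 100%.
By spousal attribution (R3), Marco Rahimi is treated as also owning Dana Quispe's interest in Granite Shipping BV, giving 51% + 12% = 63%.
Chain via Copperline Group plc → Cobalt Logistics SA (R1): 96% × 42% × 57% = 22.9824% of Fairlane Ventures LLC.
Chain via Northgate Holdings Ltd → Meridian Media Ltd (R1): 100% × 24% × 17% = 4.08% of Fairlane Ventures LLC.
Chain via Granite Shipping BV → Clearview Realty LP (R1): 63% × 64% × 14% = 5.6448% of Fairlane Ventures LLC.
Direct interest in Fairlane Ventures LLC: 8%.
Aggregating (R2): 22.9824% + 4.08% + 5.6448% + 8% = 40.7072%.

40.7072%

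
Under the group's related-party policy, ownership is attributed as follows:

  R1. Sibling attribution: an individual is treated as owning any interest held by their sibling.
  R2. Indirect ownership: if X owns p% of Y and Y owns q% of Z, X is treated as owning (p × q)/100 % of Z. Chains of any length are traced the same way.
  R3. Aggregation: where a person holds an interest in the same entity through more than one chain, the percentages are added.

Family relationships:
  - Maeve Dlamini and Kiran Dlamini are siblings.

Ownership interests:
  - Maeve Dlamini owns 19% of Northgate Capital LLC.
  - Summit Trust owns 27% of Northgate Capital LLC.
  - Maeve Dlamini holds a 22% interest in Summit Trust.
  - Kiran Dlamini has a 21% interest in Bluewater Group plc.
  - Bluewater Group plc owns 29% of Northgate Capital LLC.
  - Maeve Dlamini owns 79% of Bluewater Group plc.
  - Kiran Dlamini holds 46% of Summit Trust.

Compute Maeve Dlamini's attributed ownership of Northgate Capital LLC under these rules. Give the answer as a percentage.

By sibling attribution (R1), Maeve Dlamini is treated as also owning Kiran Dlamini's interest in Bluewater Group plc, giving 79% + 21% = 100%.
By sibling attribution (R1), Maeve Dlamini is treated as also owning Kiran Dlamini's interest in Summit Trust, giving 22% + 46% = 68%.
Chain via Bluewater Group plc (R2): 100% × 29% = 29% of Northgate Capital LLC.
Chain via Summit Trust (R2): 68% × 27% = 18.36% of Northgate Capital LLC.
Direct interest in Northgate Capital LLC: 19%.
Aggregating (R3): 29% + 18.36% + 19% = 66.36%.

66.36%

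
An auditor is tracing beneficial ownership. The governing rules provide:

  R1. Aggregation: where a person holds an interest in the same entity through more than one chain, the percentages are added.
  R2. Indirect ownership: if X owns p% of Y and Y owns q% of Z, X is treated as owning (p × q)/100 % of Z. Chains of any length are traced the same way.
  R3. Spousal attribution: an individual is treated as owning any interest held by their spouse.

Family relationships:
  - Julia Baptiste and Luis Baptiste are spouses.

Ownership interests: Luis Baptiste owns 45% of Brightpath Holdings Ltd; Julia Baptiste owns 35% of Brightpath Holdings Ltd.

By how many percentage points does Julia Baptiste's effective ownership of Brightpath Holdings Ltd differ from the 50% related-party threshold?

By spousal attribution (R3), Julia Baptiste is treated as also owning Luis Baptiste's interest in Brightpath Holdings Ltd, giving 35% + 45% = 80%.
Direct interest in Brightpath Holdings Ltd: 80%.
80% exceeds the 50% threshold by 30 percentage points.

30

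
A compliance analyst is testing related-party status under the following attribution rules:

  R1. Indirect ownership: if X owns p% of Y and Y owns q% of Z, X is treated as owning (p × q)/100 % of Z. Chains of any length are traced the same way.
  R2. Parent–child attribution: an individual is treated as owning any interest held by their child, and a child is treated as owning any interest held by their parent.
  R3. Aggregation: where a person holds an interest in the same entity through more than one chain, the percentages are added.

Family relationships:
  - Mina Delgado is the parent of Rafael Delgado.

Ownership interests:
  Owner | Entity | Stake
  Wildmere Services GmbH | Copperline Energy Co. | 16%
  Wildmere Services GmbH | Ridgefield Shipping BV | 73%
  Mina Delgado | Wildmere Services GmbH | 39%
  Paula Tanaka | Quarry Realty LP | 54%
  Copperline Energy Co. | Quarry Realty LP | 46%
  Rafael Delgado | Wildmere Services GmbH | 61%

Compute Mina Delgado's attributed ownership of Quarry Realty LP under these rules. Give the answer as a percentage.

7.36%

By parent–child attribution (R2), Mina Delgado is treated as also owning Rafael Delgado's interest in Wildmere Services GmbH, giving 39% + 61% = 100%.
Chain via Wildmere Services GmbH → Copperline Energy Co. (R1): 100% × 16% × 46% = 7.36% of Quarry Realty LP.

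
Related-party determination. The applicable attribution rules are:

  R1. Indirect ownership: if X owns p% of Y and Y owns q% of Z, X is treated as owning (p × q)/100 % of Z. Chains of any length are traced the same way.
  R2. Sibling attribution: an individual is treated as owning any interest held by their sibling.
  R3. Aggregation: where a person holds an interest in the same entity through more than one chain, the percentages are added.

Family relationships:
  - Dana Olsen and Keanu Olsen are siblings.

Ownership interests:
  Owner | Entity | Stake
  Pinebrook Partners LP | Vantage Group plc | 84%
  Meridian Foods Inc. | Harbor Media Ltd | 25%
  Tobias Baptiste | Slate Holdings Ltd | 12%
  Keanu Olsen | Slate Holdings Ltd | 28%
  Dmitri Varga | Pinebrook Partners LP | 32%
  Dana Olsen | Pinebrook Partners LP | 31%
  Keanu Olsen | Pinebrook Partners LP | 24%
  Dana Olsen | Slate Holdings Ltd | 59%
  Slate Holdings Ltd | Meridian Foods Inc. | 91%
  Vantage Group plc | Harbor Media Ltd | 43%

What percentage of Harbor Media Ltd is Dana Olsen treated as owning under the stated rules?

By sibling attribution (R2), Dana Olsen is treated as also owning Keanu Olsen's interest in Pinebrook Partners LP, giving 31% + 24% = 55%.
By sibling attribution (R2), Dana Olsen is treated as also owning Keanu Olsen's interest in Slate Holdings Ltd, giving 59% + 28% = 87%.
Chain via Pinebrook Partners LP → Vantage Group plc (R1): 55% × 84% × 43% = 19.866% of Harbor Media Ltd.
Chain via Slate Holdings Ltd → Meridian Foods Inc. (R1): 87% × 91% × 25% = 19.7925% of Harbor Media Ltd.
Aggregating (R3): 19.866% + 19.7925% = 39.6585%.

39.6585%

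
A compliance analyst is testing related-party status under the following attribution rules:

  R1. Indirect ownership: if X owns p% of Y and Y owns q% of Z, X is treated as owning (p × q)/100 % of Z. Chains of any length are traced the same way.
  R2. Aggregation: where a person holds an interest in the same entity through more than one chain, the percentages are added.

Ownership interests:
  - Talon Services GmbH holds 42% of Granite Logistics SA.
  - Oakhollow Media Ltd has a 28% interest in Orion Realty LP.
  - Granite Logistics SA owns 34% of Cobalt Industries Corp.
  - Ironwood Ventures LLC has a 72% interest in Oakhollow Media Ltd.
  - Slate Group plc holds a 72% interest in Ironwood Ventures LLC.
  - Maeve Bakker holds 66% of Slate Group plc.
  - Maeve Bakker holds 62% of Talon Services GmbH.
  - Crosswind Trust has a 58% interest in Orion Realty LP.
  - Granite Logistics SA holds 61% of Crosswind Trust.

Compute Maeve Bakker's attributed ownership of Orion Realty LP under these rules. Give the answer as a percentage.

Chain via Talon Services GmbH → Granite Logistics SA → Crosswind Trust (R1): 62% × 42% × 61% × 58% = 9.212952% of Orion Realty LP.
Chain via Slate Group plc → Ironwood Ventures LLC → Oakhollow Media Ltd (R1): 66% × 72% × 72% × 28% = 9.580032% of Orion Realty LP.
Aggregating (R2): 9.212952% + 9.580032% = 18.792984%.

18.792984%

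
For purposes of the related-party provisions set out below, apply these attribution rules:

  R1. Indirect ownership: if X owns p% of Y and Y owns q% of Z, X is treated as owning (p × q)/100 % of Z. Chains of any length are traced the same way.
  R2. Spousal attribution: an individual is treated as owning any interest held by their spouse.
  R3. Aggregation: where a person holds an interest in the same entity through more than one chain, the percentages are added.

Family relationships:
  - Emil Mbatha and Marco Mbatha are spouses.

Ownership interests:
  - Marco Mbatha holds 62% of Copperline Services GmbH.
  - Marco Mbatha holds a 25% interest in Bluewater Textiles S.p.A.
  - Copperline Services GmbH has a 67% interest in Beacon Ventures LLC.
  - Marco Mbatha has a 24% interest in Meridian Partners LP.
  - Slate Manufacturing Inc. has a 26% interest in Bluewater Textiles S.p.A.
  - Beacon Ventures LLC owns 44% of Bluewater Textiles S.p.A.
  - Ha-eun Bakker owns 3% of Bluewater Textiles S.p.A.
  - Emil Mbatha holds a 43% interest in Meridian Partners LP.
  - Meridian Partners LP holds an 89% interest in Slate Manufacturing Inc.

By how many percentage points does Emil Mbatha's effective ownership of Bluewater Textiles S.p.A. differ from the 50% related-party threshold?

8.7814

By spousal attribution (R2), Emil Mbatha is treated as also owning Marco Mbatha's interest in Meridian Partners LP, giving 43% + 24% = 67%.
By spousal attribution (R2), Emil Mbatha is treated as owning Marco Mbatha's 62% interest in Copperline Services GmbH.
By spousal attribution (R2), Emil Mbatha is treated as owning Marco Mbatha's 25% interest in Bluewater Textiles S.p.A.
Chain via Meridian Partners LP → Slate Manufacturing Inc. (R1): 67% × 89% × 26% = 15.5038% of Bluewater Textiles S.p.A.
Chain via Copperline Services GmbH → Beacon Ventures LLC (R1): 62% × 67% × 44% = 18.2776% of Bluewater Textiles S.p.A.
Direct interest in Bluewater Textiles S.p.A: 25%.
Aggregating (R3): 15.5038% + 18.2776% + 25% = 58.7814%.
58.7814% exceeds the 50% threshold by 8.7814 percentage points.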